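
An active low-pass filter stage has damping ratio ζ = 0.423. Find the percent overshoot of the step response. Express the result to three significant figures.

For an underdamped second-order system, %OS = 100·exp(−πζ/√(1−ζ²)).
πζ/√(1−ζ²) = π·0.423/√(1−0.179) = 1.467, so %OS = 100·e^(−1.467) = 23.1%.

%OS ≈ 23.1%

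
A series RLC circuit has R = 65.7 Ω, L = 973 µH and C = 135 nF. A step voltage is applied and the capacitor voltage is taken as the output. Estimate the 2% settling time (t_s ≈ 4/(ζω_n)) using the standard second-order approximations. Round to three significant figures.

t_s ≈ 0.000118 s

For a series RLC circuit (capacitor voltage as output), ω_n = 1/√(LC) = 1/√(973 µH · 135 nF) = 87300 rad/s.
ζ = (R/2)·√(C/L) = (65.7/2)·√(135 nF/973 µH) = 0.387.
t_s ≈ 4/(ζω_n) = 0.000118 s.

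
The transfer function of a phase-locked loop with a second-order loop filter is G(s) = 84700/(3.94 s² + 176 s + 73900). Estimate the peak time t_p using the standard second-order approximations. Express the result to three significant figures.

t_p ≈ 0.0233 s

Dividing through by 3.94: denominator becomes s² + 44.67 s + 18760.
So ω_n = √18760 = 137 rad/s and ζ = 44.67/(2·137) = 0.163.
The damped frequency ω_d = ω_n√(1−ζ²) = 135 rad/s. t_p = π/ω_d = 0.0233 s.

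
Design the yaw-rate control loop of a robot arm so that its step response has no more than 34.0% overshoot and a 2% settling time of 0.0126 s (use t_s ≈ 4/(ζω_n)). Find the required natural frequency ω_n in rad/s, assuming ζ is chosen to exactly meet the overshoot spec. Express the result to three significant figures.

From %OS = 100·exp(−πζ/√(1−ζ²)), invert to get ζ = −ln(OS)/√(π² + ln²(OS)) with OS = 0.340.
−ln 0.340 = 1.079, so ζ = 1.079/√(π² + 1.164) = 0.325.
From t_s ≈ 4/(ζω_n): ω_n = 4/(ζ·t_s) = 4/(0.325·0.0126) = 977 rad/s.

ω_n ≈ 977 rad/s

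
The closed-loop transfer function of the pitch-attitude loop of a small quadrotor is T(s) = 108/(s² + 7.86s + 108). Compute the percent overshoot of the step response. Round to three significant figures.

Comparing the denominator to s² + 2ζω_n s + ω_n²: ω_n = √108 = 10.4 rad/s, and 2ζω_n = 7.86 so ζ = 7.86/(2·10.4) = 0.378.
Overshoot: exp(−π·0.378/√(1−0.378²)) = 0.277, i.e. 27.7%.

%OS ≈ 27.7%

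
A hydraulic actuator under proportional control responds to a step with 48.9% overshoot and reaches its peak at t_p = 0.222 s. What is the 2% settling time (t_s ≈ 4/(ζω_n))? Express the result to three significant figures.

The overshoot fixes ζ = −ln(OS)/√(π²+ln²(OS)) = 0.222.
From t_p = π/ω_d, ω_d = π/0.222 = 14.2 rad/s, so ω_n = ω_d/√(1−ζ²) = 14.5 rad/s.
t_s ≈ 4/(ζω_n) = 4/(0.222·14.5) = 1.24 s.

t_s ≈ 1.24 s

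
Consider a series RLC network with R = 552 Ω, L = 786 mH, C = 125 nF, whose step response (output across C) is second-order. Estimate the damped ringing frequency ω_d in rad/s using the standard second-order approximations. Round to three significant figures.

ω_d ≈ 3170 rad/s

For a series RLC circuit (capacitor voltage as output), ω_n = 1/√(LC) = 1/√(786 mH · 125 nF) = 3190 rad/s.
ζ = (R/2)·√(C/L) = (552/2)·√(125 nF/786 mH) = 0.110.
ω_d = ω_n√(1−ζ²) = 3170 rad/s.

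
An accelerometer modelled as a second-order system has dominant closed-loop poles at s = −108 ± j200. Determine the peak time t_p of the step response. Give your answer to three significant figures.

t_p = π/ω_d with ω_d = 200 (the imaginary part), so t_p = 0.0157 s.

t_p ≈ 0.0157 s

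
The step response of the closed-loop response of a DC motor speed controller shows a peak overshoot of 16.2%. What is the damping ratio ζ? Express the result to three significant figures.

ζ = −ln(OS)/√(π² + (ln OS)²). With OS = 0.162, ln OS = −1.820 and ζ = 1.820/3.631 = 0.501.

ζ ≈ 0.501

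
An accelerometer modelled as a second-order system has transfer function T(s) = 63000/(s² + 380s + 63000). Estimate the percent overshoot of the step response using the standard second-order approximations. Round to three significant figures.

%OS ≈ 2.63%

Matching coefficients with s² + 2ζω_n s + ω_n² gives ω_n² = 63000 ⇒ ω_n = 251 rad/s, and ζ = 380/(2ω_n) = 0.757.
Overshoot: exp(−π·0.757/√(1−0.757²)) = 0.0263, i.e. 2.63%.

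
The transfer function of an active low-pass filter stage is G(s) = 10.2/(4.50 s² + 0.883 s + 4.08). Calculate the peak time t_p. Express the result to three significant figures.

t_p ≈ 3.32 s

Dividing through by 4.50: denominator becomes s² + 0.1962 s + 0.9067.
So ω_n = √0.9067 = 0.952 rad/s and ζ = 0.1962/(2·0.952) = 0.103.
ω_d = ω_n√(1−ζ²) = 0.947 rad/s. t_p = π/ω_d = 3.32 s.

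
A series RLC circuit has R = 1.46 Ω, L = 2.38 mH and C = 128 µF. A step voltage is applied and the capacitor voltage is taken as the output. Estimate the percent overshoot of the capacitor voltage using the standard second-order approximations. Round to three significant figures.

For a series RLC circuit (capacitor voltage as output), ω_n = 1/√(LC) = 1/√(2.38 mH · 128 µF) = 1810 rad/s.
ζ = (R/2)·√(C/L) = (1.46/2)·√(128 µF/2.38 mH) = 0.169.
Overshoot: exp(−π·0.169/√(1−0.169²)) = 0.583, i.e. 58.3%.

%OS ≈ 58.3%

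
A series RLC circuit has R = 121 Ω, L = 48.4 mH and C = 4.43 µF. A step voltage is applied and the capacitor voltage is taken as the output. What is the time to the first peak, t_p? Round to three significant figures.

For a series RLC circuit (capacitor voltage as output), ω_n = 1/√(LC) = 1/√(48.4 mH · 4.43 µF) = 2160 rad/s.
ζ = (R/2)·√(C/L) = (121/2)·√(4.43 µF/48.4 mH) = 0.579.
The damped frequency ω_d = ω_n√(1−ζ²) = 1760 rad/s. t_p = π/ω_d = 0.00178 s.

t_p ≈ 0.00178 s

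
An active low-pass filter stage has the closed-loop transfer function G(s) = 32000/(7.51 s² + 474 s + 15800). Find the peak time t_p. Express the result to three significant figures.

Dividing through by 7.51: denominator becomes s² + 63.12 s + 2104.
So ω_n = √2104 = 45.9 rad/s and ζ = 63.12/(2·45.9) = 0.688.
The damped frequency ω_d = ω_n√(1−ζ²) = 33.3 rad/s. t_p = π/ω_d = 0.0944 s.

t_p ≈ 0.0944 s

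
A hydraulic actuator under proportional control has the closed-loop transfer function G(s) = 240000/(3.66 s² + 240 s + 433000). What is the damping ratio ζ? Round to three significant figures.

ζ ≈ 0.0953

Dividing through by 3.66: denominator becomes s² + 65.57 s + 118300.
So ω_n = √118300 = 344 rad/s and ζ = 65.57/(2·344) = 0.0953.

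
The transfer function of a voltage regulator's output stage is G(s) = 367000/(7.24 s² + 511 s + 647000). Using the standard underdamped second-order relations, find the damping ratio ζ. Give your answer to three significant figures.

Dividing through by 7.24: denominator becomes s² + 70.58 s + 89360.
So ω_n = √89360 = 299 rad/s and ζ = 70.58/(2·299) = 0.118.

ζ ≈ 0.118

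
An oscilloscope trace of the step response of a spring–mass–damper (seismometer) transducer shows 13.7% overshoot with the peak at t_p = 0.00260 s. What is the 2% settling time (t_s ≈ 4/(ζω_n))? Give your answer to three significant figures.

ζ from %OS: ζ = |ln 0.137|/√(π²+ln²0.137) = 0.535.
From t_p = π/ω_d, ω_d = π/0.00260 = 1210 rad/s, so ω_n = ω_d/√(1−ζ²) = 1430 rad/s.
t_s ≈ 4/(ζω_n) = 4/(0.535·1430) = 0.00523 s.

t_s ≈ 0.00523 s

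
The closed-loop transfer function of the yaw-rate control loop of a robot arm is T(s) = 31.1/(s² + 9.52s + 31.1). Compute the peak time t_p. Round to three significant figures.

ω_n = √31.1 = 5.58 rad/s; ζ = 9.52/(2·5.58) = 0.854.
The damped frequency ω_d = ω_n√(1−ζ²) = 2.91 rad/s. Then t_p = π/ω_d = 1.08 s.

t_p ≈ 1.08 s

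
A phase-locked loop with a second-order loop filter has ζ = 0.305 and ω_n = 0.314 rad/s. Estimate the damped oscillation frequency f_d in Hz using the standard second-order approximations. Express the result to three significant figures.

f_d ≈ 0.0476 Hz

ω_d = ω_n√(1−ζ²) = 0.314·√0.907 = 0.299 rad/s.
f_d = ω_d/(2π) = 0.0476 Hz.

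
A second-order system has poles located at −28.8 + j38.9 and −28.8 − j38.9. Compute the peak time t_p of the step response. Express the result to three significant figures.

t_p ≈ 0.0808 s

t_p = π/ω_d with ω_d = 38.9 (the imaginary part), so t_p = 0.0808 s.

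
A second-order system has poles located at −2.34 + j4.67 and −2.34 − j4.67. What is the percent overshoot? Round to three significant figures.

|pole| = ω_n = √(2.34² + 4.67²) = 5.22 rad/s; ζ = cos θ = σ/ω_n = 0.448.
%OS = 100·exp(−πζ/√(1−ζ²)) = 20.7%.

%OS ≈ 20.7%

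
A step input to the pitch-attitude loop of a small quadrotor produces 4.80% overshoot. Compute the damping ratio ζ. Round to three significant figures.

ζ = −ln(OS)/√(π² + (ln OS)²). With OS = 0.0480, ln OS = −3.037 and ζ = 3.037/4.369 = 0.695.

ζ ≈ 0.695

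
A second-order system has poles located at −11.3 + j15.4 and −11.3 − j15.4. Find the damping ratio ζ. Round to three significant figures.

|pole| = ω_n = √(11.3² + 15.4²) = 19.1 rad/s; ζ = cos θ = σ/ω_n = 0.592.

ζ ≈ 0.592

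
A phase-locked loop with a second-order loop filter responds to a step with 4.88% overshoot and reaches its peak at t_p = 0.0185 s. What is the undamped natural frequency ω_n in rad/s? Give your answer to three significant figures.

ω_n ≈ 236 rad/s

ζ from %OS: ζ = |ln 0.0488|/√(π²+ln²0.0488) = 0.693.
From t_p = π/ω_d, ω_d = π/0.0185 = 170 rad/s, so ω_n = ω_d/√(1−ζ²) = 236 rad/s.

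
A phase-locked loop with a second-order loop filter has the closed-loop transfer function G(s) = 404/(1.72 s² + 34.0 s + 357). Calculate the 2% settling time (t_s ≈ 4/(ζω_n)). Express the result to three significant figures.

t_s ≈ 0.405 s

Dividing through by 1.72: denominator becomes s² + 19.77 s + 207.6.
So ω_n = √207.6 = 14.4 rad/s and ζ = 19.77/(2·14.4) = 0.686.
t_s ≈ 4/(ζω_n) = 0.405 s.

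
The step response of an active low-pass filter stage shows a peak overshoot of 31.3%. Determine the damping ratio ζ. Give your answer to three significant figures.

ζ ≈ 0.347

Inverting the overshoot relation: ζ = |ln 0.313|/√(π² + ln²0.313) = 0.347.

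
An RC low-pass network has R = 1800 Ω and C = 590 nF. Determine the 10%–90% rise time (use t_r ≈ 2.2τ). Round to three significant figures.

τ = RC = 1800 × 590 nF = 0.00106 s.
t_r ≈ 2.2τ = 0.00234 s.

t_r ≈ 0.00234 s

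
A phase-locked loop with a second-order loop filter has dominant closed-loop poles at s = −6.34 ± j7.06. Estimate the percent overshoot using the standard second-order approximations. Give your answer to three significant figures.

%OS ≈ 5.95%

With σ = 6.34, ω_d = 7.06: ω_n = √(σ²+ω_d²) = 9.49 rad/s, ζ = σ/ω_n = 0.668.
%OS = 100·exp(−πζ/√(1−ζ²)) = 5.95%.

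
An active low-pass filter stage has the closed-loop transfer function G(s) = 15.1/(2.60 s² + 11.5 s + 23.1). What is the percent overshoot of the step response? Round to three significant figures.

Dividing through by 2.60: denominator becomes s² + 4.423 s + 8.885.
So ω_n = √8.885 = 2.98 rad/s and ζ = 4.423/(2·2.98) = 0.742.
%OS = 100 e^{−πζ/√(1−ζ²)} with ζ = 0.742 gives 3.09%.

%OS ≈ 3.09%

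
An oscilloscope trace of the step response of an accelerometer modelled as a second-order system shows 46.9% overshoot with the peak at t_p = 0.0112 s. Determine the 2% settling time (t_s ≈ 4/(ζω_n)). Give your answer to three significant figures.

ζ from %OS: ζ = |ln 0.469|/√(π²+ln²0.469) = 0.234.
t_p = π/ω_d ⇒ ω_d = 280 rad/s; then ω_n = ω_d/√(1−ζ²) = 289 rad/s.
t_s ≈ 4/(ζω_n) = 4/(0.234·289) = 0.0592 s.

t_s ≈ 0.0592 s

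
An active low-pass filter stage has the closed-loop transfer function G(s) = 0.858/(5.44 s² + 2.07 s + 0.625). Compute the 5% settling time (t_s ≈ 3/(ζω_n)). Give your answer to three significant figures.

t_s ≈ 15.8 s

Dividing through by 5.44: denominator becomes s² + 0.3805 s + 0.1149.
So ω_n = √0.1149 = 0.339 rad/s and ζ = 0.3805/(2·0.339) = 0.561.
t_s ≈ 3/(ζω_n) = 15.8 s.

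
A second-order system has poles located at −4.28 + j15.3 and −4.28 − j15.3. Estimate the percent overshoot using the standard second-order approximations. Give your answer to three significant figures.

%OS ≈ 41.5%

The poles are at −σ ± jω_d with σ = 4.28 and ω_d = 15.3, so ω_n = √(σ²+ω_d²) = 15.9 rad/s and ζ = σ/ω_n = 0.269.
Overshoot: exp(−π·0.269/√(1−0.269²)) = 0.415, i.e. 41.5%.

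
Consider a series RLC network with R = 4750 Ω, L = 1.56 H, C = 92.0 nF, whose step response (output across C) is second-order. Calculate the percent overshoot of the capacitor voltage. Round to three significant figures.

%OS ≈ 10.9%

For a series RLC circuit (capacitor voltage as output), ω_n = 1/√(LC) = 1/√(1.56 H · 92.0 nF) = 2640 rad/s.
ζ = (R/2)·√(C/L) = (4750/2)·√(92.0 nF/1.56 H) = 0.577.
%OS = 100·exp(−πζ/√(1−ζ²)) = 10.9%.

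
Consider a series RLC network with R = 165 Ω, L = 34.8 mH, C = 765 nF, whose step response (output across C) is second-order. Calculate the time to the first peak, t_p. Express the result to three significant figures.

For a series RLC circuit (capacitor voltage as output), ω_n = 1/√(LC) = 1/√(34.8 mH · 765 nF) = 6130 rad/s.
ζ = (R/2)·√(C/L) = (165/2)·√(765 nF/34.8 mH) = 0.387.
ω_d = 6130·√(1 − 0.387²) = 5650 rad/s. t_p = π/ω_d = 0.000556 s.

t_p ≈ 0.000556 s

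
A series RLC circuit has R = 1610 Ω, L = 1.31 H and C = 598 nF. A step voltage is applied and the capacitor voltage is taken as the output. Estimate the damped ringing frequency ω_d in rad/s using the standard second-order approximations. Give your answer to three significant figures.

ω_d ≈ 948 rad/s

For a series RLC circuit (capacitor voltage as output), ω_n = 1/√(LC) = 1/√(1.31 H · 598 nF) = 1130 rad/s.
ζ = (R/2)·√(C/L) = (1610/2)·√(598 nF/1.31 H) = 0.544.
ω_d = 1130·√(1 − 0.544²) = 948 rad/s.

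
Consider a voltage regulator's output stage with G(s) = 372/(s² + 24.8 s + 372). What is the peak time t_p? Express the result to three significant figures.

t_p ≈ 0.213 s

Comparing the denominator to s² + 2ζω_n s + ω_n²: ω_n = √372 = 19.3 rad/s, and 2ζω_n = 24.8 so ζ = 24.8/(2·19.3) = 0.643.
ω_d = ω_n√(1−ζ²) = 14.8 rad/s. Then t_p = π/ω_d = 0.213 s.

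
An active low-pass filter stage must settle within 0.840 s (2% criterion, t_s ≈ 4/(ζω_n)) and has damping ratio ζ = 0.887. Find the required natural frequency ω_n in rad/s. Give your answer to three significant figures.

Rearranging t_s ≈ 4/(ζω_n) gives ω_n = 4/(ζ·t_s) = 4/(0.887 × 0.840) = 5.37 rad/s.

ω_n ≈ 5.37 rad/s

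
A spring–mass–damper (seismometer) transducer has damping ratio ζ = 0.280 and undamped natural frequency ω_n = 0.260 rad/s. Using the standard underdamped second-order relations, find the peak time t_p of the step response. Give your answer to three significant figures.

t_p ≈ 12.6 s

The damped frequency is ω_d = ω_n√(1−ζ²) = 0.260·√(1−0.0784) = 0.250 rad/s.
Peak time t_p = π/ω_d = π/0.250 = 12.6 s.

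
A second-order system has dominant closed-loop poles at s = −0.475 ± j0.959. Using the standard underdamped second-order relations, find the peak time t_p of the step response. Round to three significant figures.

t_p ≈ 3.28 s

t_p = π/ω_d with ω_d = 0.959 (the imaginary part), so t_p = 3.28 s.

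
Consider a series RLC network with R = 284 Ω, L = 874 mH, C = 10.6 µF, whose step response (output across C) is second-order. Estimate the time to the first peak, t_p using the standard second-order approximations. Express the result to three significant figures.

t_p ≈ 0.0110 s

For a series RLC circuit (capacitor voltage as output), ω_n = 1/√(LC) = 1/√(874 mH · 10.6 µF) = 329 rad/s.
ζ = (R/2)·√(C/L) = (284/2)·√(10.6 µF/874 mH) = 0.495.
ω_d = ω_n√(1−ζ²) = 286 rad/s. t_p = π/ω_d = 0.0110 s.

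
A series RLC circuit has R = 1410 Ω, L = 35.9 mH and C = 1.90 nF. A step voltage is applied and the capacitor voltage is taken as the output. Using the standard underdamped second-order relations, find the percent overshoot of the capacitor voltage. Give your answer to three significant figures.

%OS ≈ 59.7%

For a series RLC circuit (capacitor voltage as output), ω_n = 1/√(LC) = 1/√(35.9 mH · 1.90 nF) = 121000 rad/s.
ζ = (R/2)·√(C/L) = (1410/2)·√(1.90 nF/35.9 mH) = 0.162.
%OS = 100·exp(−πζ/√(1−ζ²)) = 59.7%.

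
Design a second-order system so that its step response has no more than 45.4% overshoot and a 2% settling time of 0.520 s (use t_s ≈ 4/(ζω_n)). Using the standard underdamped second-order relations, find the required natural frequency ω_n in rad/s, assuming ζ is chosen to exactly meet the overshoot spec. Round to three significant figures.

From %OS = 100·exp(−πζ/√(1−ζ²)), invert to get ζ = −ln(OS)/√(π² + ln²(OS)) with OS = 0.454.
−ln 0.454 = 0.7897, so ζ = 0.7897/√(π² + 0.6236) = 0.244.
Then ω_n = 4/(ζ t_s) = 4/(0.244 × 0.520) = 31.6 rad/s.

ω_n ≈ 31.6 rad/s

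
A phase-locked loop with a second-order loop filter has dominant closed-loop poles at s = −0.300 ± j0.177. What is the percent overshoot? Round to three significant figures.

|pole| = ω_n = √(0.300² + 0.177²) = 0.348 rad/s; ζ = cos θ = σ/ω_n = 0.861.
%OS = 100 e^{−πζ/√(1−ζ²)} with ζ = 0.861 gives 0.487%.

%OS ≈ 0.487%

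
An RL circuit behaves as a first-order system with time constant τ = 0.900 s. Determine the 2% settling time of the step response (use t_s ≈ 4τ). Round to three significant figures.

t_s ≈ 3.60 s

t_s ≈ 4τ = 3.60 s.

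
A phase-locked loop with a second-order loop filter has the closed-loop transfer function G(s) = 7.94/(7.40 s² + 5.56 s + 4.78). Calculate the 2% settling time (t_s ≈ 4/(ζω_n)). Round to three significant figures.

Dividing through by 7.40: denominator becomes s² + 0.7514 s + 0.6459.
So ω_n = √0.6459 = 0.804 rad/s and ζ = 0.7514/(2·0.804) = 0.467.
t_s ≈ 4/(ζω_n) = 10.6 s.

t_s ≈ 10.6 s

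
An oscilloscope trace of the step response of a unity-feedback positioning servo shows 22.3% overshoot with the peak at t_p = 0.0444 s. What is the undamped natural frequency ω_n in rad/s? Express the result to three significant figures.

ω_n ≈ 78.4 rad/s

The overshoot fixes ζ = −ln(OS)/√(π²+ln²(OS)) = 0.431.
t_p = π/ω_d ⇒ ω_d = 70.8 rad/s; then ω_n = ω_d/√(1−ζ²) = 78.4 rad/s.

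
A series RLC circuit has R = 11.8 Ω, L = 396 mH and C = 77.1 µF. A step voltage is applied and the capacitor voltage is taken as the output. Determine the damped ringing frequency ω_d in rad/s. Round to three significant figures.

ω_d ≈ 180 rad/s

For a series RLC circuit (capacitor voltage as output), ω_n = 1/√(LC) = 1/√(396 mH · 77.1 µF) = 181 rad/s.
ζ = (R/2)·√(C/L) = (11.8/2)·√(77.1 µF/396 mH) = 0.0823.
The damped frequency ω_d = ω_n√(1−ζ²) = 180 rad/s.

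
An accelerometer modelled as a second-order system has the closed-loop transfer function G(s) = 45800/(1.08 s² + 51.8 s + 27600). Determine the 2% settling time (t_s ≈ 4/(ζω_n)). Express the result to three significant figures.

Dividing through by 1.08: denominator becomes s² + 47.96 s + 25560.
So ω_n = √25560 = 160 rad/s and ζ = 47.96/(2·160) = 0.150.
t_s ≈ 4/(ζω_n) = 0.167 s.

t_s ≈ 0.167 s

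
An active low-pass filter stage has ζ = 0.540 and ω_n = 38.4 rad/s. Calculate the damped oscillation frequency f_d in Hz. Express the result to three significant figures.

ω_d = ω_n√(1−ζ²) = 38.4·√0.708 = 32.3 rad/s.
f_d = ω_d/(2π) = 5.14 Hz.

f_d ≈ 5.14 Hz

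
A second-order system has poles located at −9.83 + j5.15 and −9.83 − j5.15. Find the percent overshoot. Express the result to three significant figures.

The poles are at −σ ± jω_d with σ = 9.83 and ω_d = 5.15, so ω_n = √(σ²+ω_d²) = 11.1 rad/s and ζ = σ/ω_n = 0.886.
%OS = 100 e^{−πζ/√(1−ζ²)} with ζ = 0.886 gives 0.249%.

%OS ≈ 0.249%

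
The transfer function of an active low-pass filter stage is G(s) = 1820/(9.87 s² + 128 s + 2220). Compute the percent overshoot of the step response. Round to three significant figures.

%OS ≈ 22.2%

Dividing through by 9.87: denominator becomes s² + 12.97 s + 224.9.
So ω_n = √224.9 = 15.0 rad/s and ζ = 12.97/(2·15.0) = 0.432.
%OS = 100 e^{−πζ/√(1−ζ²)} with ζ = 0.432 gives 22.2%.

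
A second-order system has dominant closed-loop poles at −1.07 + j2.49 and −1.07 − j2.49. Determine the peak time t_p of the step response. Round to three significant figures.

t_p ≈ 1.26 s

t_p = π/ω_d with ω_d = 2.49 (the imaginary part), so t_p = 1.26 s.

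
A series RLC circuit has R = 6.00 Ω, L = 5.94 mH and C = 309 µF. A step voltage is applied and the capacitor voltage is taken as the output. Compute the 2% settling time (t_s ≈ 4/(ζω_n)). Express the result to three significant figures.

t_s ≈ 0.00792 s

For a series RLC circuit (capacitor voltage as output), ω_n = 1/√(LC) = 1/√(5.94 mH · 309 µF) = 738 rad/s.
ζ = (R/2)·√(C/L) = (6.00/2)·√(309 µF/5.94 mH) = 0.684.
t_s ≈ 4/(ζω_n) = 0.00792 s.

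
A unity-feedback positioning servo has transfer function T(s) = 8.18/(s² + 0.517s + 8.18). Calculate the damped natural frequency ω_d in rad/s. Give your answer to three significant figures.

ω_d ≈ 2.85 rad/s

ω_n = √8.18 = 2.86 rad/s; ζ = 0.517/(2·2.86) = 0.0904.
ω_d = ω_n√(1−ζ²) = 2.85 rad/s.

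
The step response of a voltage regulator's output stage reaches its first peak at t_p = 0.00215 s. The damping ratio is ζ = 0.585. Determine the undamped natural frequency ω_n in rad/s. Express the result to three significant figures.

ω_n ≈ 1800 rad/s

Peak time t_p = π/ω_d, so ω_d = π/t_p = π/0.00215 = 1460 rad/s.
ω_n = ω_d/√(1−ζ²) = 1460/√0.658 = 1800 rad/s.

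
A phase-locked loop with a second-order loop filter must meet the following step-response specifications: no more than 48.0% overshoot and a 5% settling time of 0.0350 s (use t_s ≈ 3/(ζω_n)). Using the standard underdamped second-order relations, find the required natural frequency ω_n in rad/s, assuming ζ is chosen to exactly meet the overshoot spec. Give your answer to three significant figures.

Inverting the overshoot relation: ζ = |ln 0.480|/√(π² + ln²0.480) = 0.228.
Then ω_n = 3/(ζ t_s) = 3/(0.228 × 0.0350) = 377 rad/s.

ω_n ≈ 377 rad/s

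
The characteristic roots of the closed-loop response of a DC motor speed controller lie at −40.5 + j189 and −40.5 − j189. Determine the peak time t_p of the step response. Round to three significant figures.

t_p ≈ 0.0166 s

t_p = π/ω_d with ω_d = 189 (the imaginary part), so t_p = 0.0166 s.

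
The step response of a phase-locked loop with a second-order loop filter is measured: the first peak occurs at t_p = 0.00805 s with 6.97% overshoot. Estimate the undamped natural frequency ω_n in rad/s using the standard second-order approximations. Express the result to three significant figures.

The overshoot fixes ζ = −ln(OS)/√(π²+ln²(OS)) = 0.647.
From t_p = π/ω_d, ω_d = π/0.00805 = 390 rad/s, so ω_n = ω_d/√(1−ζ²) = 512 rad/s.

ω_n ≈ 512 rad/s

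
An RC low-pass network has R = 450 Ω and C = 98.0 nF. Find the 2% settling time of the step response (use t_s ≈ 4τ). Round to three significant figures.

t_s ≈ 0.000176 s

τ = RC = 450 × 98.0 nF = 0.0000441 s.
t_s ≈ 4τ = 0.000176 s.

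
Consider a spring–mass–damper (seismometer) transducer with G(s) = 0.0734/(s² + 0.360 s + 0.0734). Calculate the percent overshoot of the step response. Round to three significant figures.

ω_n = √0.0734 = 0.271 rad/s; ζ = 0.360/(2·0.271) = 0.664.
%OS = 100·exp(−πζ/√(1−ζ²)) = 6.13%.

%OS ≈ 6.13%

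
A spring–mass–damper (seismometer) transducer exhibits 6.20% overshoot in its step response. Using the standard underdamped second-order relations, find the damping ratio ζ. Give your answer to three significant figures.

ζ ≈ 0.663

Inverting the overshoot relation: ζ = |ln 0.0620|/√(π² + ln²0.0620) = 0.663.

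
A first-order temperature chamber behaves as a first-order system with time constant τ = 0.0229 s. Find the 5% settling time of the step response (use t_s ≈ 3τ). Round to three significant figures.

t_s ≈ 0.0687 s

t_s ≈ 3τ = 0.0687 s.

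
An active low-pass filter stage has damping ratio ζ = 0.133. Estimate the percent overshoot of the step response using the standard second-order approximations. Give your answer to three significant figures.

%OS ≈ 65.6%

For an underdamped second-order system, %OS = 100·exp(−πζ/√(1−ζ²)).
πζ/√(1−ζ²) = π·0.133/√(1−0.0177) = 0.4216, so %OS = 100·e^(−0.4216) = 65.6%.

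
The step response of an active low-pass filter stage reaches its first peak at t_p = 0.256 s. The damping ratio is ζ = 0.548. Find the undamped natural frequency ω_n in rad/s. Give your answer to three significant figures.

ω_n ≈ 14.7 rad/s

Peak time t_p = π/ω_d, so ω_d = π/t_p = π/0.256 = 12.3 rad/s.
ω_n = ω_d/√(1−ζ²) = 12.3/√0.700 = 14.7 rad/s.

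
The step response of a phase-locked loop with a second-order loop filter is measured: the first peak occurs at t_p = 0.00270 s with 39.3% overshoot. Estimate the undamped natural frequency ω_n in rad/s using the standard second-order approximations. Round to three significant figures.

ω_n ≈ 1210 rad/s

The overshoot fixes ζ = −ln(OS)/√(π²+ln²(OS)) = 0.285.
t_p = π/ω_d ⇒ ω_d = 1160 rad/s; then ω_n = ω_d/√(1−ζ²) = 1210 rad/s.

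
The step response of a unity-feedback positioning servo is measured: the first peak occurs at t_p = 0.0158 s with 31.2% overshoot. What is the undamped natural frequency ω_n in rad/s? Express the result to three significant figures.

ζ from %OS: ζ = |ln 0.312|/√(π²+ln²0.312) = 0.348.
t_p = π/ω_d ⇒ ω_d = 199 rad/s; then ω_n = ω_d/√(1−ζ²) = 212 rad/s.

ω_n ≈ 212 rad/s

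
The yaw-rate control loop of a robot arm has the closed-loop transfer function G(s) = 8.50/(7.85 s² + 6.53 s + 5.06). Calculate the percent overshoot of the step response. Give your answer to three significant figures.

%OS ≈ 14.9%

Dividing through by 7.85: denominator becomes s² + 0.8318 s + 0.6446.
So ω_n = √0.6446 = 0.803 rad/s and ζ = 0.8318/(2·0.803) = 0.518.
%OS = 100·exp(−πζ/√(1−ζ²)) = 14.9%.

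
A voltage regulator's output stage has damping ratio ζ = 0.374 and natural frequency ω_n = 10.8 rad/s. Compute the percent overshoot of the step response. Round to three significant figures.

%OS ≈ 28.2%

For an underdamped second-order system, %OS = 100·exp(−πζ/√(1−ζ²)).
πζ/√(1−ζ²) = π·0.374/√(1−0.140) = 1.267, so %OS = 100·e^(−1.267) = 28.2%.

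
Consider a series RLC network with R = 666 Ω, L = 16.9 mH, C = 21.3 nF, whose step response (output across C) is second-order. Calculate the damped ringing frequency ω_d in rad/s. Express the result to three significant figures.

ω_d ≈ 48900 rad/s

For a series RLC circuit (capacitor voltage as output), ω_n = 1/√(LC) = 1/√(16.9 mH · 21.3 nF) = 52700 rad/s.
ζ = (R/2)·√(C/L) = (666/2)·√(21.3 nF/16.9 mH) = 0.374.
The damped frequency ω_d = ω_n√(1−ζ²) = 48900 rad/s.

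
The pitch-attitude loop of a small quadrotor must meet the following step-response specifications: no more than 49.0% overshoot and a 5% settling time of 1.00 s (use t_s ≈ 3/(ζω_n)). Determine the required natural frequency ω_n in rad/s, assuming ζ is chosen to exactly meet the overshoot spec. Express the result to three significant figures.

ω_n ≈ 13.5 rad/s

ζ = −ln(OS)/√(π² + (ln OS)²). With OS = 0.490, ln OS = −0.7133 and ζ = 0.7133/3.222 = 0.221.
Then ω_n = 3/(ζ t_s) = 3/(0.221 × 1.00) = 13.5 rad/s.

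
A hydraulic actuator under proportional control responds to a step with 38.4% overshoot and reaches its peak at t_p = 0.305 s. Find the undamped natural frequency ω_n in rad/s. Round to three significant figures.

The overshoot fixes ζ = −ln(OS)/√(π²+ln²(OS)) = 0.291.
t_p = π/ω_d ⇒ ω_d = 10.3 rad/s; then ω_n = ω_d/√(1−ζ²) = 10.8 rad/s.

ω_n ≈ 10.8 rad/s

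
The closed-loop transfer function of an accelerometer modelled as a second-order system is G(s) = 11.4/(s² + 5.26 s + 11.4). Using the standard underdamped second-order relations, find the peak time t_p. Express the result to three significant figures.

t_p ≈ 1.48 s

ω_n = √11.4 = 3.38 rad/s; ζ = 5.26/(2·3.38) = 0.779.
ω_d = ω_n√(1−ζ²) = 2.12 rad/s. Then t_p = π/ω_d = 1.48 s.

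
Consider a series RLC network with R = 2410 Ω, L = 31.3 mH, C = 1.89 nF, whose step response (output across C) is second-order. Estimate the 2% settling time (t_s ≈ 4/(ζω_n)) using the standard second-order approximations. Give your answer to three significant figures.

For a series RLC circuit (capacitor voltage as output), ω_n = 1/√(LC) = 1/√(31.3 mH · 1.89 nF) = 130000 rad/s.
ζ = (R/2)·√(C/L) = (2410/2)·√(1.89 nF/31.3 mH) = 0.296.
t_s ≈ 4/(ζω_n) = 0.000104 s.

t_s ≈ 0.000104 s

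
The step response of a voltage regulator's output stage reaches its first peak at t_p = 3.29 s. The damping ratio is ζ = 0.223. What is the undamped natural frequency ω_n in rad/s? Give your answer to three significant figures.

Peak time t_p = π/ω_d, so ω_d = π/t_p = π/3.29 = 0.955 rad/s.
ω_n = ω_d/√(1−ζ²) = 0.955/√0.950 = 0.980 rad/s.

ω_n ≈ 0.980 rad/s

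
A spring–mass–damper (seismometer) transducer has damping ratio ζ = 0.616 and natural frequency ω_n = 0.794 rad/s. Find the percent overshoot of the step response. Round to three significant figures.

For an underdamped second-order system, %OS = 100·exp(−πζ/√(1−ζ²)).
πζ/√(1−ζ²) = π·0.616/√(1−0.379) = 2.457, so %OS = 100·e^(−2.457) = 8.57%.

%OS ≈ 8.57%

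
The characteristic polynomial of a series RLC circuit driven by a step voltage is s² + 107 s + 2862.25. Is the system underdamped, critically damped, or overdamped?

a² − 4b = 107² − 4·2862.25 = 0 (repeated real root); the system is critically damped.

critically damped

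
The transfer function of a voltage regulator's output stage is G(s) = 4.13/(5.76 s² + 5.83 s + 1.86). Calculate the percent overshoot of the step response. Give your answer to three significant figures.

%OS ≈ 0.213%

Dividing through by 5.76: denominator becomes s² + 1.012 s + 0.3229.
So ω_n = √0.3229 = 0.568 rad/s and ζ = 1.012/(2·0.568) = 0.891.
%OS = 100·exp(−πζ/√(1−ζ²)) = 0.213%.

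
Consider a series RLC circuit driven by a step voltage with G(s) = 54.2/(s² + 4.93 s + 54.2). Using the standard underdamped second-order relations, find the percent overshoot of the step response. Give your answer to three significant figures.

Comparing the denominator to s² + 2ζω_n s + ω_n²: ω_n = √54.2 = 7.36 rad/s, and 2ζω_n = 4.93 so ζ = 4.93/(2·7.36) = 0.335.
Overshoot: exp(−π·0.335/√(1−0.335²)) = 0.327, i.e. 32.7%.

%OS ≈ 32.7%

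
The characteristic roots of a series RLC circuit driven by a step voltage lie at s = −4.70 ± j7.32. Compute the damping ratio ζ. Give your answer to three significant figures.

The poles are at −σ ± jω_d with σ = 4.70 and ω_d = 7.32, so ω_n = √(σ²+ω_d²) = 8.70 rad/s and ζ = σ/ω_n = 0.540.

ζ ≈ 0.540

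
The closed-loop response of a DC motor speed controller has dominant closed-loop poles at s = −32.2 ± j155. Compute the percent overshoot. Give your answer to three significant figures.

|pole| = ω_n = √(32.2² + 155²) = 158 rad/s; ζ = cos θ = σ/ω_n = 0.203.
Overshoot: exp(−π·0.203/√(1−0.203²)) = 0.521, i.e. 52.1%.

%OS ≈ 52.1%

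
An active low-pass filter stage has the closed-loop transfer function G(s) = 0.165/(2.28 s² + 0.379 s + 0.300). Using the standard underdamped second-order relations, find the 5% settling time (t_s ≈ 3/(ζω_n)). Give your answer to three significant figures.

t_s ≈ 36.1 s

Dividing through by 2.28: denominator becomes s² + 0.1662 s + 0.1316.
So ω_n = √0.1316 = 0.363 rad/s and ζ = 0.1662/(2·0.363) = 0.229.
t_s ≈ 3/(ζω_n) = 36.1 s.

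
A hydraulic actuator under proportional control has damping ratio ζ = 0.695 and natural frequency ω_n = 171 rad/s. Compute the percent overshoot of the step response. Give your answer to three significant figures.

For an underdamped second-order system, %OS = 100·exp(−πζ/√(1−ζ²)).
πζ/√(1−ζ²) = π·0.695/√(1−0.483) = 3.037, so %OS = 100·e^(−3.037) = 4.80%.

%OS ≈ 4.80%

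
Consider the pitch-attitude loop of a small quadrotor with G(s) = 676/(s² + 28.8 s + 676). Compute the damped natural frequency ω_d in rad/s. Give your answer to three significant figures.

ω_n = √676 = 26.0 rad/s; ζ = 28.8/(2·26.0) = 0.554.
The damped frequency ω_d = ω_n√(1−ζ²) = 21.6 rad/s.

ω_d ≈ 21.6 rad/s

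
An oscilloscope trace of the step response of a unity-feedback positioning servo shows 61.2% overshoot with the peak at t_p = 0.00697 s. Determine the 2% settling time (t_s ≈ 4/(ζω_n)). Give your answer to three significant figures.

The overshoot fixes ζ = −ln(OS)/√(π²+ln²(OS)) = 0.154.
From t_p = π/ω_d, ω_d = π/0.00697 = 451 rad/s, so ω_n = ω_d/√(1−ζ²) = 456 rad/s.
t_s ≈ 4/(ζω_n) = 4/(0.154·456) = 0.0568 s.

t_s ≈ 0.0568 s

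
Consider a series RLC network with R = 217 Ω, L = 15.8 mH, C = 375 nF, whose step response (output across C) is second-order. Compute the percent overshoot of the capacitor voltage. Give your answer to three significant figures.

For a series RLC circuit (capacitor voltage as output), ω_n = 1/√(LC) = 1/√(15.8 mH · 375 nF) = 13000 rad/s.
ζ = (R/2)·√(C/L) = (217/2)·√(375 nF/15.8 mH) = 0.529.
Overshoot: exp(−π·0.529/√(1−0.529²)) = 0.141, i.e. 14.1%.

%OS ≈ 14.1%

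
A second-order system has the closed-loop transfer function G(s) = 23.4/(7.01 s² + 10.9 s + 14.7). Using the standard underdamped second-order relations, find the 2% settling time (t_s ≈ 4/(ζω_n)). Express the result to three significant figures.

t_s ≈ 5.14 s

Dividing through by 7.01: denominator becomes s² + 1.555 s + 2.097.
So ω_n = √2.097 = 1.45 rad/s and ζ = 1.555/(2·1.45) = 0.537.
t_s ≈ 4/(ζω_n) = 5.14 s.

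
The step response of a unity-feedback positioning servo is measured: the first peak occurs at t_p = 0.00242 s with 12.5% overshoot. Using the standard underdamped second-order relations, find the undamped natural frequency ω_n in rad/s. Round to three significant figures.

ζ from %OS: ζ = |ln 0.125|/√(π²+ln²0.125) = 0.552.
t_p = π/ω_d ⇒ ω_d = 1300 rad/s; then ω_n = ω_d/√(1−ζ²) = 1560 rad/s.

ω_n ≈ 1560 rad/s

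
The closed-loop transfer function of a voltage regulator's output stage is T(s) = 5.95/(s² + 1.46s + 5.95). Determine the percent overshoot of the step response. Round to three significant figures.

%OS ≈ 37.3%

ω_n = √5.95 = 2.44 rad/s; ζ = 1.46/(2·2.44) = 0.299.
Overshoot: exp(−π·0.299/√(1−0.299²)) = 0.373, i.e. 37.3%.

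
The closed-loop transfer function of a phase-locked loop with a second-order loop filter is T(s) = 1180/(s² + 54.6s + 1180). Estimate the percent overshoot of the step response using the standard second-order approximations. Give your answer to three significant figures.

Comparing the denominator to s² + 2ζω_n s + ω_n²: ω_n = √1180 = 34.4 rad/s, and 2ζω_n = 54.6 so ζ = 54.6/(2·34.4) = 0.795.
Overshoot: exp(−π·0.795/√(1−0.795²)) = 0.0164, i.e. 1.64%.

%OS ≈ 1.64%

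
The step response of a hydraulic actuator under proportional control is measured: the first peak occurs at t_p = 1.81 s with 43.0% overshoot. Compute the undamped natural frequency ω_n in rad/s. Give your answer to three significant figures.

ζ from %OS: ζ = |ln 0.430|/√(π²+ln²0.430) = 0.259.
t_p = π/ω_d ⇒ ω_d = 1.74 rad/s; then ω_n = ω_d/√(1−ζ²) = 1.80 rad/s.

ω_n ≈ 1.80 rad/s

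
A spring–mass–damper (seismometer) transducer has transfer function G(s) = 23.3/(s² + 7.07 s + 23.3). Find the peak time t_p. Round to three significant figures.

t_p ≈ 0.956 s

Comparing the denominator to s² + 2ζω_n s + ω_n²: ω_n = √23.3 = 4.83 rad/s, and 2ζω_n = 7.07 so ζ = 7.07/(2·4.83) = 0.732.
ω_d = ω_n√(1−ζ²) = 3.29 rad/s. Then t_p = π/ω_d = 0.956 s.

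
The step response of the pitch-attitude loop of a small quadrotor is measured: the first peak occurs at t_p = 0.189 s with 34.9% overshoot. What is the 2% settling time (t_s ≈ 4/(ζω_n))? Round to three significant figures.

t_s ≈ 0.718 s

The overshoot fixes ζ = −ln(OS)/√(π²+ln²(OS)) = 0.318.
t_p = π/ω_d ⇒ ω_d = 16.6 rad/s; then ω_n = ω_d/√(1−ζ²) = 17.5 rad/s.
t_s ≈ 4/(ζω_n) = 4/(0.318·17.5) = 0.718 s.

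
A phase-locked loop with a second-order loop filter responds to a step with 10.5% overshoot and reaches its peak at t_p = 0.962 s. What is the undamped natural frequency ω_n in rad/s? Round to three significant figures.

The overshoot fixes ζ = −ln(OS)/√(π²+ln²(OS)) = 0.583.
t_p = π/ω_d ⇒ ω_d = 3.27 rad/s; then ω_n = ω_d/√(1−ζ²) = 4.02 rad/s.

ω_n ≈ 4.02 rad/s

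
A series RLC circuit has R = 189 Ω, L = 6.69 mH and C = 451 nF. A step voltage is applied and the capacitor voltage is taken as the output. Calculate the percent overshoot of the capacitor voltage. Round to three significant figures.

%OS ≈ 2.10%

For a series RLC circuit (capacitor voltage as output), ω_n = 1/√(LC) = 1/√(6.69 mH · 451 nF) = 18200 rad/s.
ζ = (R/2)·√(C/L) = (189/2)·√(451 nF/6.69 mH) = 0.776.
%OS = 100 e^{−πζ/√(1−ζ²)} with ζ = 0.776 gives 2.10%.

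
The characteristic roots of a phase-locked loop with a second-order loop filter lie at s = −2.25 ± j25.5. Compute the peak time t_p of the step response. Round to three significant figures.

t_p ≈ 0.123 s

t_p = π/ω_d with ω_d = 25.5 (the imaginary part), so t_p = 0.123 s.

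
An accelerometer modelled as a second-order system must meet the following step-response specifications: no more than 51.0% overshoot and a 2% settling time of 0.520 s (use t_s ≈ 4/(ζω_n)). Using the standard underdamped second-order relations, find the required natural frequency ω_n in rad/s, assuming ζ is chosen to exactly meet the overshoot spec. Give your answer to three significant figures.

ζ = −ln(OS)/√(π² + (ln OS)²). With OS = 0.510, ln OS = −0.6733 and ζ = 0.6733/3.213 = 0.210.
From t_s ≈ 4/(ζω_n): ω_n = 4/(ζ·t_s) = 4/(0.210·0.520) = 36.7 rad/s.

ω_n ≈ 36.7 rad/s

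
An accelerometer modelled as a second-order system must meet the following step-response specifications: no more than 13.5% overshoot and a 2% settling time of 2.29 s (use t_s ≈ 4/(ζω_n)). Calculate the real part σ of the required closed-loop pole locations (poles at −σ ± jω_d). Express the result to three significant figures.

The settling-time spec alone fixes σ = ζω_n = 4/t_s = 4/2.29 = 1.75.
(Overshoot then fixes ζ = 0.538 and hence ω_d = σ·√(1−ζ²)/ζ = 2.74 rad/s.)

σ ≈ 1.75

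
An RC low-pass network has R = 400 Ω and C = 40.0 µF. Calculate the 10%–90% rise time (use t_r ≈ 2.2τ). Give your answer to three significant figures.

t_r ≈ 0.0352 s

τ = RC = 400 × 40.0 µF = 0.0160 s.
t_r ≈ 2.2τ = 0.0352 s.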